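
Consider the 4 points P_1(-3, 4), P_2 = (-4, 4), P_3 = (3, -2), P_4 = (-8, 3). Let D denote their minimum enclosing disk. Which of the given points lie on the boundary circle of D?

P_3, P_4

The farthest pair is P_3–P_4 with squared distance 146. The circle on this segment as diameter has centre (-2.5, 0.5) and r² = 146/4 = 36.5.
Check P_1: distance² to centre = 12.5 ≤ 36.5, so it lies inside.
All remaining points lie in this disk, and no smaller disk contains both endpoints, so this is the minimum enclosing circle.
The points at distance exactly r from the centre are P_3, P_4 — 2 points.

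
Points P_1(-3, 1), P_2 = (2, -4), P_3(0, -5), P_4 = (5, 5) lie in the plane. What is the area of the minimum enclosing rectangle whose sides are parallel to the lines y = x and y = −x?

75

In coordinates u = x + y, v = x − y the rectangle is axis-aligned; the map (x,y)→(u,v) scales areas by 2.
u-values: -2, -2, -5, 10; range = 10 − (-5) = 15.
v-values: -4, 6, 5, 0; range = 6 − (-4) = 10.
Area = (15 × 10) / 2 = 75.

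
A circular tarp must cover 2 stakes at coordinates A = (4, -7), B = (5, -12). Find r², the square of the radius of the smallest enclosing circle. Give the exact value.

6.5

The smallest circle enclosing two points has them as diameter endpoints.
Centre = midpoint = (4.5, -9.5); r² = |AB|²/4 = 26/4 = 6.5.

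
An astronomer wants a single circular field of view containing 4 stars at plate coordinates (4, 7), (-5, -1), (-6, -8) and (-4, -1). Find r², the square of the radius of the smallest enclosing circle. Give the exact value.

81.25

By Welzl's lemma the MEC is supported by two points (diametrically opposite) or three points (on a circumcircle).
The farthest pair is (4, 7)–(-6, -8) with squared distance 325. The circle on this segment as diameter has centre (-1, -0.5) and r² = 325/4 = 81.25.
Check (-5, -1): distance² to centre = 16.25 ≤ 81.25, so it lies inside.
All remaining points lie in this disk, and no smaller disk contains both endpoints, so this is the minimum enclosing circle.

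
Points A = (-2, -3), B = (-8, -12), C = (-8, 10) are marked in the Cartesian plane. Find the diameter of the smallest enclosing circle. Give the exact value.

22

Side lengths²: AB² = 117, AC² = 205, BC² = 484.
Since BC² = 484 ≥ 205 + 117 = 322, the angle opposite BC is not acute, so the smallest enclosing circle has BC as diameter.
Centre = midpoint of BC = (-8, -1), r² = 484/4 = 121.
Diameter = 2r = 2√121 = 22.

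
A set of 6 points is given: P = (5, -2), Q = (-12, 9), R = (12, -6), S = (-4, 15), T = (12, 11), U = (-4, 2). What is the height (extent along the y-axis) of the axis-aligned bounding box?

21

max y = 15, min y = -6, so height = 21.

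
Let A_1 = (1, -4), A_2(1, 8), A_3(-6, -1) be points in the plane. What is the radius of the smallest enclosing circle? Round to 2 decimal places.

6.20

Side lengths²: A_1A_2² = 144, A_1A_3² = 58, A_2A_3² = 130.
Since A_1A_2² = 144 < 130 + 58 = 188, the triangle is acute, so the smallest enclosing circle is the circumcircle.
Circumcentre = (-4/7, 2), r² = 1885/49.
r = √(1885/49) ≈ 6.20.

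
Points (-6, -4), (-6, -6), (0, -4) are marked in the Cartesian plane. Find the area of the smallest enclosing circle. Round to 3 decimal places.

Call the three points A, B, C in the order given.
Side lengths²: AB² = 4, AC² = 36, BC² = 40.
Since BC² = 40 ≥ 36 + 4 = 40, the angle opposite BC is not acute, so the smallest enclosing circle has BC as diameter.
Centre = midpoint of BC = (-3, -5), r² = 40/4 = 10.
Area = π·r² = π·10 ≈ 31.416.

31.416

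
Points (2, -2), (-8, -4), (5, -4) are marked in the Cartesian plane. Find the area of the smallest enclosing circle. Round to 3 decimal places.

132.732

Call the three points A, B, C in the order given.
Side lengths²: AB² = 104, AC² = 13, BC² = 169.
Since BC² = 169 ≥ 104 + 13 = 117, the angle opposite BC is not acute, so the smallest enclosing circle has BC as diameter.
Centre = midpoint of BC = (-1.5, -4), r² = 169/4 = 42.25.
Area = π·r² = π·42.25 ≈ 132.732.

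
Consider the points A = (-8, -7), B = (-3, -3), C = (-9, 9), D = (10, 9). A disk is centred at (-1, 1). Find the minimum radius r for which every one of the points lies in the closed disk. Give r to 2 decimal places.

The required radius is the distance from (-1, 1) to the farthest point.
Squared distances: 113, 20, 128, 185.
Maximum is 185, attained at D.
r = √185 ≈ 13.60.

13.60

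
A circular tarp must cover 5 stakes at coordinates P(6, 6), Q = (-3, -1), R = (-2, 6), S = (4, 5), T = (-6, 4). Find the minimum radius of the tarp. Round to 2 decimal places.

6.13

A smallest enclosing disk is always determined by at most three of the input points on its boundary.
The minimum enclosing circle is determined by three boundary points: P, Q, T.
Their circumcentre is (4/33, 47/11) with r² = 40885/1089.
The farthest remaining point S is at distance² 16960/1089 ≤ 40885/1089.
r = √(40885/1089) ≈ 6.13.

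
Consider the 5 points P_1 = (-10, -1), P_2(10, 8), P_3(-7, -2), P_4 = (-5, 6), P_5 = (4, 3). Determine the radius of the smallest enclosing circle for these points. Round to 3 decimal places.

The farthest pair is P_1–P_2 with squared distance 481. The circle on this segment as diameter has centre (0, 3.5) and r² = 481/4 = 120.25.
Check P_3: distance² to centre = 79.25 ≤ 120.25, so it lies inside.
All remaining points lie in this disk, and no smaller disk contains both endpoints, so this is the minimum enclosing circle.
r = √(120.25) ≈ 10.966.

10.966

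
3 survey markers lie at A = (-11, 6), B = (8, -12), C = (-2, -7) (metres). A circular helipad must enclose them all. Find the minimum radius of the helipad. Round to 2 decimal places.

Side lengths²: AB² = 685, AC² = 250, BC² = 125.
Since AB² = 685 ≥ 250 + 125 = 375, the angle opposite AB is not acute, so the smallest enclosing circle has AB as diameter.
Centre = midpoint of AB = (-1.5, -3), r² = 685/4 = 171.25.
r = √(171.25) ≈ 13.09.

13.09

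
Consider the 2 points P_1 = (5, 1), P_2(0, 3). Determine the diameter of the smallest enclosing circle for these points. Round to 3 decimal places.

The smallest circle enclosing two points has them as diameter endpoints.
Centre = midpoint = (2.5, 2); r² = |P_1P_2|²/4 = 29/4 = 7.25.
Diameter = 2r = 2√(7.25) ≈ 5.385.

5.385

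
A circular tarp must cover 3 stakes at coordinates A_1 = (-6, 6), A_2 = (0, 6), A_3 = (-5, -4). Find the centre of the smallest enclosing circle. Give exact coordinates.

Side lengths²: A_1A_2² = 36, A_1A_3² = 101, A_2A_3² = 125.
Since A_2A_3² = 125 < 101 + 36 = 137, the triangle is acute, so the smallest enclosing circle is the circumcircle.
Circumcentre = (-3, 1.25), r² = 31.5625.
Centre = (-3, 1.25).

(-3, 1.25)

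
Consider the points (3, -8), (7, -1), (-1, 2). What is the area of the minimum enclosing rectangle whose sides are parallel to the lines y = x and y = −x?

77

In coordinates u = x + y, v = x − y the rectangle is axis-aligned; the map (x,y)→(u,v) scales areas by 2.
u-values: -5, 6, 1; range = 6 − (-5) = 11.
v-values: 11, 8, -3; range = 11 − (-3) = 14.
Area = (11 × 14) / 2 = 77.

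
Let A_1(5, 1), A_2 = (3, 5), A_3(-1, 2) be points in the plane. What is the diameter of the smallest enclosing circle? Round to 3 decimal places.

6.182

Side lengths²: A_1A_2² = 20, A_1A_3² = 37, A_2A_3² = 25.
Since A_1A_3² = 37 < 25 + 20 = 45, the triangle is acute, so the smallest enclosing circle is the circumcircle.
Circumcentre = (23/11, 45/22), r² = 4625/484.
Diameter = 2r = 2√(4625/484) ≈ 6.182.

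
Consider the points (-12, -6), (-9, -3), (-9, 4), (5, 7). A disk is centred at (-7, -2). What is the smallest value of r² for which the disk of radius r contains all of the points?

The required radius is the distance from (-7, -2) to the farthest point.
Squared distances: 41, 5, 40, 225.
Maximum is 225, attained at (5, 7).

225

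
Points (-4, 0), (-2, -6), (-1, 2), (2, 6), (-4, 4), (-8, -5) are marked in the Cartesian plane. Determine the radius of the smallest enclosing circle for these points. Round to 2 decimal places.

By Welzl's lemma the MEC is supported by two points (diametrically opposite) or three points (on a circumcircle).
The farthest pair is (2, 6)–(-8, -5) with squared distance 221. The circle on this segment as diameter has centre (-3, 0.5) and r² = 221/4 = 55.25.
Check (-4, 0): distance² to centre = 1.25 ≤ 55.25, so it lies inside.
All remaining points lie in this disk, and no smaller disk contains both endpoints, so this is the minimum enclosing circle.
r = √(55.25) ≈ 7.43.

7.43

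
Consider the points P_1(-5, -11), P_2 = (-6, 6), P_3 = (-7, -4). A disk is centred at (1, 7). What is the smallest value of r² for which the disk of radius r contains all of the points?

The required radius is the distance from (1, 7) to the farthest point.
Squared distances: 360, 50, 185.
Maximum is 360, attained at P_1.

360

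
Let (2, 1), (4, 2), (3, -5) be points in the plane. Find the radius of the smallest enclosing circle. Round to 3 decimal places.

3.536

Call the three points A, B, C in the order given.
Side lengths²: AB² = 5, AC² = 37, BC² = 50.
Since BC² = 50 ≥ 37 + 5 = 42, the angle opposite BC is not acute, so the smallest enclosing circle has BC as diameter.
Centre = midpoint of BC = (3.5, -1.5), r² = 50/4 = 12.5.
r = √(12.5) ≈ 3.536.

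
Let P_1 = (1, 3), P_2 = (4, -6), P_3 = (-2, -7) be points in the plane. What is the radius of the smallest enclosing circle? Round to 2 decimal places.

5.28

Side lengths²: P_1P_2² = 90, P_1P_3² = 109, P_2P_3² = 37.
Since P_1P_3² = 109 < 90 + 37 = 127, the triangle is acute, so the smallest enclosing circle is the circumcircle.
Circumcentre = (11/38, -85/38), r² = 20165/722.
r = √(20165/722) ≈ 5.28.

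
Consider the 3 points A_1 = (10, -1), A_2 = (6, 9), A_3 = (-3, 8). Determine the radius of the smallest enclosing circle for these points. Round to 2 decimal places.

7.91

Side lengths²: A_1A_2² = 116, A_1A_3² = 250, A_2A_3² = 82.
Since A_1A_3² = 250 ≥ 116 + 82 = 198, the angle opposite A_1A_3 is not acute, so the smallest enclosing circle has A_1A_3 as diameter.
Centre = midpoint of A_1A_3 = (3.5, 3.5), r² = 250/4 = 62.5.
r = √(62.5) ≈ 7.91.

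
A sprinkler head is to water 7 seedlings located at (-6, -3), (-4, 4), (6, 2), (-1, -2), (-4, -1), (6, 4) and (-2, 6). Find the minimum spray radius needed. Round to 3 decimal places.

The minimum enclosing circle of a finite set is fixed by two of the points (as a diameter) or three (as a circumcircle).
The farthest pair is (-6, -3)–(6, 4) with squared distance 193. The circle on this segment as diameter has centre (0, 0.5) and r² = 193/4 = 48.25.
Check (-4, 4): distance² to centre = 28.25 ≤ 48.25, so it lies inside.
All remaining points lie in this disk, and no smaller disk contains both endpoints, so this is the minimum enclosing circle.
r = √(48.25) ≈ 6.946.

6.946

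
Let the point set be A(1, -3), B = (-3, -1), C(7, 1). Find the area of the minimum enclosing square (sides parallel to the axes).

100

The bounding box has width 10 and height 4.
An axis-aligned square enclosing the set must have side ≥ max(width, height).
So the minimum side is max(10, 4) = 10.
Area = 10² = 100.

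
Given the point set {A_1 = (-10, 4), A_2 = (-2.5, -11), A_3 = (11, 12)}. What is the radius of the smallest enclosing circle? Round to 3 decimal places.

13.401

Side lengths²: A_1A_2² = 281.25, A_1A_3² = 505, A_2A_3² = 711.25.
Since A_2A_3² = 711.25 < 505 + 281.25 = 786.25, the triangle is acute, so the smallest enclosing circle is the circumcircle.
Circumcentre = (3.1, 1.175), r² = 179.590625.
r = √(179.590625) ≈ 13.401.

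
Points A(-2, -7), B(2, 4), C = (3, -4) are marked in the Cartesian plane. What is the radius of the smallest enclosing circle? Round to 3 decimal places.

5.852

Side lengths²: AB² = 137, AC² = 34, BC² = 65.
Since AB² = 137 ≥ 65 + 34 = 99, the angle opposite AB is not acute, so the smallest enclosing circle has AB as diameter.
Centre = midpoint of AB = (0, -1.5), r² = 137/4 = 34.25.
r = √(34.25) ≈ 5.852.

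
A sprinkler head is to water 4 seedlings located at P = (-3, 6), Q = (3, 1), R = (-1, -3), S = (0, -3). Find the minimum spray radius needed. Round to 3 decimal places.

4.743

The farthest pair is P–S with squared distance 90. The circle on this segment as diameter has centre (-1.5, 1.5) and r² = 90/4 = 22.5.
Check Q: distance² to centre = 20.5 ≤ 22.5, so it lies inside.
All remaining points lie in this disk, and no smaller disk contains both endpoints, so this is the minimum enclosing circle.
r = √(22.5) ≈ 4.743.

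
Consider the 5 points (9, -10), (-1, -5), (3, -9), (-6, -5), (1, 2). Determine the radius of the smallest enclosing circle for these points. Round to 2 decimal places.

By Welzl's lemma the MEC is supported by two points (diametrically opposite) or three points (on a circumcircle).
The minimum enclosing circle is determined by three boundary points: (9, -10), (-6, -5), (1, 2).
Their circumcentre is (2, -6) with r² = 65.
The farthest remaining point (-1, -5) is at distance² 10 ≤ 65.
r = √65 ≈ 8.06.

8.06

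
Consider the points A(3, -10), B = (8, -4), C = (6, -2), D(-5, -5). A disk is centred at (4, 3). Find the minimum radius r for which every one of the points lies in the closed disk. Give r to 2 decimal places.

The required radius is the distance from (4, 3) to the farthest point.
Squared distances: 170, 65, 29, 145.
Maximum is 170, attained at A.
r = √170 ≈ 13.04.

13.04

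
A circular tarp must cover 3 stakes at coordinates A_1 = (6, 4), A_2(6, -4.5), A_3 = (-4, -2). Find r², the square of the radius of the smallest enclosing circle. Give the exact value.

Side lengths²: A_1A_2² = 72.25, A_1A_3² = 136, A_2A_3² = 106.25.
Since A_1A_3² = 136 < 106.25 + 72.25 = 178.5, the triangle is acute, so the smallest enclosing circle is the circumcircle.
Circumcentre = (1.75, -0.25), r² = 36.125.

36.125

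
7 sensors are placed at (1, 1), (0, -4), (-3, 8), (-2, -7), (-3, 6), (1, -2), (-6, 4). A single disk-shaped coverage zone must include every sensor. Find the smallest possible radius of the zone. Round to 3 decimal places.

The minimum enclosing circle of a finite set is fixed by two of the points (as a diameter) or three (as a circumcircle).
The farthest pair is (-3, 8)–(-2, -7) with squared distance 226. The circle on this segment as diameter has centre (-2.5, 0.5) and r² = 226/4 = 56.5.
Check (1, 1): distance² to centre = 12.5 ≤ 56.5, so it lies inside.
All remaining points lie in this disk, and no smaller disk contains both endpoints, so this is the minimum enclosing circle.
r = √(56.5) ≈ 7.517.

7.517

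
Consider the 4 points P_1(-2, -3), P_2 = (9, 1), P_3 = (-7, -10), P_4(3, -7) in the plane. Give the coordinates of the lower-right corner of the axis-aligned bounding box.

(9, -10)

x-range [-7, 9], y-range [-10, 1].
The lower-right corner is (9, -10).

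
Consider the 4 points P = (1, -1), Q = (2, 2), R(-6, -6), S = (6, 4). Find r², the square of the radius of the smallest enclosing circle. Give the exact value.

The farthest pair is R–S with squared distance 244. The circle on this segment as diameter has centre (0, -1) and r² = 244/4 = 61.
Check P: distance² to centre = 1 ≤ 61, so it lies inside.
All remaining points lie in this disk, and no smaller disk contains both endpoints, so this is the minimum enclosing circle.

61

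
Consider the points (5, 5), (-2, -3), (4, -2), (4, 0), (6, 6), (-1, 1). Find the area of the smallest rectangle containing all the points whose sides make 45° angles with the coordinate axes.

68

In coordinates u = x + y, v = x − y the rectangle is axis-aligned; the map (x,y)→(u,v) scales areas by 2.
u-values: 10, -5, 2, 4, 12, 0; range = 12 − (-5) = 17.
v-values: 0, 1, 6, 4, 0, -2; range = 6 − (-2) = 8.
Area = (17 × 8) / 2 = 68.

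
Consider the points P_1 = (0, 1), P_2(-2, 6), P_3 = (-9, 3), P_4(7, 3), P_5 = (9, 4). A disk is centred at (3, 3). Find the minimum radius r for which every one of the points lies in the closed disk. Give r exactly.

12

The required radius is the distance from (3, 3) to the farthest point.
Squared distances: 13, 34, 144, 16, 37.
Maximum is 144, attained at P_3.
r = √144 = 12.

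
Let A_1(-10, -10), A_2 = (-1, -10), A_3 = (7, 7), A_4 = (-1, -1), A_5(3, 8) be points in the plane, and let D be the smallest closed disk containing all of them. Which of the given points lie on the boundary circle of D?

A_1, A_3

The farthest pair is A_1–A_3 with squared distance 578. The circle on this segment as diameter has centre (-1.5, -1.5) and r² = 578/4 = 144.5.
Check A_2: distance² to centre = 72.5 ≤ 144.5, so it lies inside.
All remaining points lie in this disk, and no smaller disk contains both endpoints, so this is the minimum enclosing circle.
The points at distance exactly r from the centre are A_1, A_3 — 2 points.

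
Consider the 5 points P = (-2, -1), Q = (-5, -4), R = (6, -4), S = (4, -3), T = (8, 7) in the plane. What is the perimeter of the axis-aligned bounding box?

Width = max x − min x = 8 − (-5) = 13.
Height = max y − min y = 7 − (-4) = 11.
Perimeter = 2(13 + 11) = 48.

48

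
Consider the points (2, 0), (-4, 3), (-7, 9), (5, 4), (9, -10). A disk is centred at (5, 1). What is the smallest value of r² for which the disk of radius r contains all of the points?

The required radius is the distance from (5, 1) to the farthest point.
Squared distances: 10, 85, 208, 9, 137.
Maximum is 208, attained at (-7, 9).

208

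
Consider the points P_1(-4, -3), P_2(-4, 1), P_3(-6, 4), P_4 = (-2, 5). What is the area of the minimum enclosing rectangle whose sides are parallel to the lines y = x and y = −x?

45

In coordinates u = x + y, v = x − y the rectangle is axis-aligned; the map (x,y)→(u,v) scales areas by 2.
u-values: -7, -3, -2, 3; range = 3 − (-7) = 10.
v-values: -1, -5, -10, -7; range = -1 − (-10) = 9.
Area = (10 × 9) / 2 = 45.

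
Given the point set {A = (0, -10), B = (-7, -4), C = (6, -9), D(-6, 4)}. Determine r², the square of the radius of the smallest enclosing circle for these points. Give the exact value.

78.25

A smallest enclosing disk is always determined by at most three of the input points on its boundary.
The farthest pair is C–D with squared distance 313. The circle on this segment as diameter has centre (0, -2.5) and r² = 313/4 = 78.25.
Check A: distance² to centre = 56.25 ≤ 78.25, so it lies inside.
All remaining points lie in this disk, and no smaller disk contains both endpoints, so this is the minimum enclosing circle.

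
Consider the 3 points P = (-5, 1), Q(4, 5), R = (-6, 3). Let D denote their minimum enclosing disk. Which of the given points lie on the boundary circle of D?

Side lengths²: PQ² = 97, PR² = 5, QR² = 104.
Since QR² = 104 ≥ 97 + 5 = 102, the angle opposite QR is not acute, so the smallest enclosing circle has QR as diameter.
Centre = midpoint of QR = (-1, 4), r² = 104/4 = 26.
The points at distance exactly r from the centre are Q, R — 2 points.

Q, R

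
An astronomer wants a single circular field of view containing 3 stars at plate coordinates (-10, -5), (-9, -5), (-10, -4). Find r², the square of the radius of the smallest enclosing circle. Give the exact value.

Call the three points A, B, C in the order given.
Side lengths²: AB² = 1, AC² = 1, BC² = 2.
Since BC² = 2 ≥ 1 + 1 = 2, the angle opposite BC is not acute, so the smallest enclosing circle has BC as diameter.
Centre = midpoint of BC = (-9.5, -4.5), r² = 2/4 = 0.5.

0.5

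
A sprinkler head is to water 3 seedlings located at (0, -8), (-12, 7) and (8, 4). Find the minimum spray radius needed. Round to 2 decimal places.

10.61

Call the three points A, B, C in the order given.
Side lengths²: AB² = 369, AC² = 208, BC² = 409.
Since BC² = 409 < 369 + 208 = 577, the triangle is acute, so the smallest enclosing circle is the circumcircle.
Circumcentre = (-109/44, 51/22), r² = 217997/1936.
r = √(217997/1936) ≈ 10.61.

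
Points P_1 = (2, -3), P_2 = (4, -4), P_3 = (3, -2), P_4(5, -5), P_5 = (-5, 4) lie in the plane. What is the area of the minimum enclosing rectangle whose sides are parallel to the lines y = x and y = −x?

In coordinates u = x + y, v = x − y the rectangle is axis-aligned; the map (x,y)→(u,v) scales areas by 2.
u-values: -1, 0, 1, 0, -1; range = 1 − (-1) = 2.
v-values: 5, 8, 5, 10, -9; range = 10 − (-9) = 19.
Area = (2 × 19) / 2 = 19.

19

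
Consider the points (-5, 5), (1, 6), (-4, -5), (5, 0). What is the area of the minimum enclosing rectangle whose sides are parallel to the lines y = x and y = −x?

In coordinates u = x + y, v = x − y the rectangle is axis-aligned; the map (x,y)→(u,v) scales areas by 2.
u-values: 0, 7, -9, 5; range = 7 − (-9) = 16.
v-values: -10, -5, 1, 5; range = 5 − (-10) = 15.
Area = (16 × 15) / 2 = 120.

120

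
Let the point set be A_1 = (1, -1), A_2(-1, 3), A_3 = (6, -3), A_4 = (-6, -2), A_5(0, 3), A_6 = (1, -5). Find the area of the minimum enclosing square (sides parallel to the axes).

144

The bounding box has width 12 and height 8.
An axis-aligned square enclosing the set must have side ≥ max(width, height).
So the minimum side is max(12, 8) = 12.
Area = 12² = 144.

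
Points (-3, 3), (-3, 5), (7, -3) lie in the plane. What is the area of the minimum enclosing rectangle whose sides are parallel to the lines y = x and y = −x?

In coordinates u = x + y, v = x − y the rectangle is axis-aligned; the map (x,y)→(u,v) scales areas by 2.
u-values: 0, 2, 4; range = 4 − 0 = 4.
v-values: -6, -8, 10; range = 10 − (-8) = 18.
Area = (4 × 18) / 2 = 36.

36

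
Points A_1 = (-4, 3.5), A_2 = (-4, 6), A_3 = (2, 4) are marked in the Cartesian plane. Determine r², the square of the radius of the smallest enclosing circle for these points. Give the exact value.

Side lengths²: A_1A_2² = 6.25, A_1A_3² = 36.25, A_2A_3² = 40.
Since A_2A_3² = 40 < 36.25 + 6.25 = 42.5, the triangle is acute, so the smallest enclosing circle is the circumcircle.
Circumcentre = (-13/12, 4.75), r² = 725/72.

725/72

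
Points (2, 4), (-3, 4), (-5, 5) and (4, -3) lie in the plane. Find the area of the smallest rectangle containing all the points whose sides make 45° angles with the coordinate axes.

51

In coordinates u = x + y, v = x − y the rectangle is axis-aligned; the map (x,y)→(u,v) scales areas by 2.
u-values: 6, 1, 0, 1; range = 6 − 0 = 6.
v-values: -2, -7, -10, 7; range = 7 − (-10) = 17.
Area = (6 × 17) / 2 = 51.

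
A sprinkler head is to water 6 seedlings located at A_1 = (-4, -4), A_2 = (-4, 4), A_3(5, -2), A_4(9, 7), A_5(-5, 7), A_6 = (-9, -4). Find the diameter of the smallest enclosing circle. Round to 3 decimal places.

A smallest enclosing disk is always determined by at most three of the input points on its boundary.
The farthest pair is A_4–A_6 with squared distance 445. The circle on this segment as diameter has centre (0, 1.5) and r² = 445/4 = 111.25.
Check A_1: distance² to centre = 46.25 ≤ 111.25, so it lies inside.
All remaining points lie in this disk, and no smaller disk contains both endpoints, so this is the minimum enclosing circle.
Diameter = 2r = 2√(111.25) ≈ 21.095.

21.095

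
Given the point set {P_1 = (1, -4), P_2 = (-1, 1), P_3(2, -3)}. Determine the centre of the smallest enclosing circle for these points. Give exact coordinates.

(0, -1.5)

Side lengths²: P_1P_2² = 29, P_1P_3² = 2, P_2P_3² = 25.
Since P_1P_2² = 29 ≥ 25 + 2 = 27, the angle opposite P_1P_2 is not acute, so the smallest enclosing circle has P_1P_2 as diameter.
Centre = midpoint of P_1P_2 = (0, -1.5), r² = 29/4 = 7.25.
Centre = (0, -1.5).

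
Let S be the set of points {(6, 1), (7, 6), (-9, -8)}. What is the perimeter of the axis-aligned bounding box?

60

Width = max x − min x = 7 − (-9) = 16.
Height = max y − min y = 6 − (-8) = 14.
Perimeter = 2(16 + 14) = 60.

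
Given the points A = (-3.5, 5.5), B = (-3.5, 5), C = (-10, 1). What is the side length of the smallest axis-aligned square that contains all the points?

The bounding box has width 6.5 and height 4.5.
An axis-aligned square enclosing the set must have side ≥ max(width, height).
So the minimum side is max(6.5, 4.5) = 6.5.

6.5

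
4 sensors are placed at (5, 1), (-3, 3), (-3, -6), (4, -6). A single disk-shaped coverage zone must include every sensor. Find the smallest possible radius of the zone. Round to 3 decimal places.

The farthest pair is (-3, 3)–(4, -6) with squared distance 130. The circle on this segment as diameter has centre (0.5, -1.5) and r² = 130/4 = 32.5.
Check (5, 1): distance² to centre = 26.5 ≤ 32.5, so it lies inside.
All remaining points lie in this disk, and no smaller disk contains both endpoints, so this is the minimum enclosing circle.
r = √(32.5) ≈ 5.701.

5.701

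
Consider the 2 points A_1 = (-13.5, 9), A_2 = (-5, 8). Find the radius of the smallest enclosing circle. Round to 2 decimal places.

The smallest circle enclosing two points has them as diameter endpoints.
Centre = midpoint = (-9.25, 8.5); r² = |A_1A_2|²/4 = 73.25/4 = 18.3125.
r = √(18.3125) ≈ 4.28.

4.28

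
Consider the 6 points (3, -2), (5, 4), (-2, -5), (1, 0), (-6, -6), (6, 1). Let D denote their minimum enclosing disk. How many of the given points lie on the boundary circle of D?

A smallest enclosing disk is always determined by at most three of the input points on its boundary.
The farthest pair is (5, 4)–(-6, -6) with squared distance 221. The circle on this segment as diameter has centre (-0.5, -1) and r² = 221/4 = 55.25.
Check (3, -2): distance² to centre = 13.25 ≤ 55.25, so it lies inside.
All remaining points lie in this disk, and no smaller disk contains both endpoints, so this is the minimum enclosing circle.
The points at distance exactly r from the centre are (5, 4), (-6, -6) — 2 points.

2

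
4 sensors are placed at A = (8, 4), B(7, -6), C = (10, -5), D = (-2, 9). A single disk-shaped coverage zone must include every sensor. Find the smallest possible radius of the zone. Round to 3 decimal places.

9.220

The farthest pair is C–D with squared distance 340. The circle on this segment as diameter has centre (4, 2) and r² = 340/4 = 85.
Check A: distance² to centre = 20 ≤ 85, so it lies inside.
All remaining points lie in this disk, and no smaller disk contains both endpoints, so this is the minimum enclosing circle.
r = √85 ≈ 9.220.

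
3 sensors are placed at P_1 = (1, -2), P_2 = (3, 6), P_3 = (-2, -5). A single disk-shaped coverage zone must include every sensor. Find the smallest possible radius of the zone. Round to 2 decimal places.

Side lengths²: P_1P_2² = 68, P_1P_3² = 18, P_2P_3² = 146.
Since P_2P_3² = 146 ≥ 68 + 18 = 86, the angle opposite P_2P_3 is not acute, so the smallest enclosing circle has P_2P_3 as diameter.
Centre = midpoint of P_2P_3 = (0.5, 0.5), r² = 146/4 = 36.5.
r = √(36.5) ≈ 6.04.

6.04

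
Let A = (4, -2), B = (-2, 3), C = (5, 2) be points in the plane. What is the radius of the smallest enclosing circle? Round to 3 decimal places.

3.926

Side lengths²: AB² = 61, AC² = 17, BC² = 50.
Since AB² = 61 < 50 + 17 = 67, the triangle is acute, so the smallest enclosing circle is the circumcircle.
Circumcentre = (73/58, 47/58), r² = 25925/1682.
r = √(25925/1682) ≈ 3.926.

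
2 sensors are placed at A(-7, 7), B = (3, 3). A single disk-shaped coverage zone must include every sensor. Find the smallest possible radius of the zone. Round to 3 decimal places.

The smallest circle enclosing two points has them as diameter endpoints.
Centre = midpoint = (-2, 5); r² = |AB|²/4 = 116/4 = 29.
r = √29 ≈ 5.385.

5.385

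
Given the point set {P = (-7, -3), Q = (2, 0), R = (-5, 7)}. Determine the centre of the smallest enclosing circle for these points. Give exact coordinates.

Side lengths²: PQ² = 90, PR² = 104, QR² = 98.
Since PR² = 104 < 98 + 90 = 188, the triangle is acute, so the smallest enclosing circle is the circumcircle.
Circumcentre = (-3.5, 1.5), r² = 32.5.
Centre = (-3.5, 1.5).

(-3.5, 1.5)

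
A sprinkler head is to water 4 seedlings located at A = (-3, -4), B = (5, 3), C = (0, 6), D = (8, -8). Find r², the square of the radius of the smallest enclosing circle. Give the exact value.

By Welzl's lemma the MEC is supported by two points (diametrically opposite) or three points (on a circumcircle).
The farthest pair is C–D with squared distance 260. The circle on this segment as diameter has centre (4, -1) and r² = 260/4 = 65.
Check A: distance² to centre = 58 ≤ 65, so it lies inside.
All remaining points lie in this disk, and no smaller disk contains both endpoints, so this is the minimum enclosing circle.

65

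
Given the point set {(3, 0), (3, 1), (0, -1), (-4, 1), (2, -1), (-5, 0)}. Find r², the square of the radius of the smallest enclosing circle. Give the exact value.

16.25

The farthest pair is (3, 1)–(-5, 0) with squared distance 65. The circle on this segment as diameter has centre (-1, 0.5) and r² = 65/4 = 16.25.
Check (3, 0): distance² to centre = 16.25 ≤ 16.25, so it lies inside.
All remaining points lie in this disk, and no smaller disk contains both endpoints, so this is the minimum enclosing circle.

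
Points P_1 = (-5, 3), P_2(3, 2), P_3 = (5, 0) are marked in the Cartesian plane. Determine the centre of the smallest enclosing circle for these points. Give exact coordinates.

(0, 1.5)

Side lengths²: P_1P_2² = 65, P_1P_3² = 109, P_2P_3² = 8.
Since P_1P_3² = 109 ≥ 65 + 8 = 73, the angle opposite P_1P_3 is not acute, so the smallest enclosing circle has P_1P_3 as diameter.
Centre = midpoint of P_1P_3 = (0, 1.5), r² = 109/4 = 27.25.
Centre = (0, 1.5).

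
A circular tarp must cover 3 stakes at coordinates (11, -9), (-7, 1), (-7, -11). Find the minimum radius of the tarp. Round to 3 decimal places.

Call the three points A, B, C in the order given.
Side lengths²: AB² = 424, AC² = 328, BC² = 144.
Since AB² = 424 < 328 + 144 = 472, the triangle is acute, so the smallest enclosing circle is the circumcircle.
Circumcentre = (13/9, -5), r² = 8692/81.
r = √(8692/81) ≈ 10.359.

10.359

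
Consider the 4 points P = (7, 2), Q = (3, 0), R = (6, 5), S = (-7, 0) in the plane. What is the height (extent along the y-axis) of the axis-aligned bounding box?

5

max y = 5, min y = 0, so height = 5.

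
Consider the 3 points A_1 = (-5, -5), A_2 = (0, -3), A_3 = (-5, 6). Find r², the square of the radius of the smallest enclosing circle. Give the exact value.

30.74

Side lengths²: A_1A_2² = 29, A_1A_3² = 121, A_2A_3² = 106.
Since A_1A_3² = 121 < 106 + 29 = 135, the triangle is acute, so the smallest enclosing circle is the circumcircle.
Circumcentre = (-4.3, 0.5), r² = 30.74.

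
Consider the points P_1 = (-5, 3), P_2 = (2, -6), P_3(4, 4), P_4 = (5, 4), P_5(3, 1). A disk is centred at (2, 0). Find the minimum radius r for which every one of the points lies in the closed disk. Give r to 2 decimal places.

7.62

The required radius is the distance from (2, 0) to the farthest point.
Squared distances: 58, 36, 20, 25, 2.
Maximum is 58, attained at P_1.
r = √58 ≈ 7.62.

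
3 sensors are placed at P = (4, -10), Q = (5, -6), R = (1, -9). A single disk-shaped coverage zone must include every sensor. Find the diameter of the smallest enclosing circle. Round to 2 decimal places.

Side lengths²: PQ² = 17, PR² = 10, QR² = 25.
Since QR² = 25 < 17 + 10 = 27, the triangle is acute, so the smallest enclosing circle is the circumcircle.
Circumcentre = (81/26, -199/26), r² = 2125/338.
Diameter = 2r = 2√(2125/338) ≈ 5.01.

5.01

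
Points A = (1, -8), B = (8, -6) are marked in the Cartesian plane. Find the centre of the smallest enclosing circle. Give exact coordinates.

(4.5, -7)

The smallest circle enclosing two points has them as diameter endpoints.
Centre = midpoint = (4.5, -7); r² = |AB|²/4 = 53/4 = 13.25.
Centre = (4.5, -7).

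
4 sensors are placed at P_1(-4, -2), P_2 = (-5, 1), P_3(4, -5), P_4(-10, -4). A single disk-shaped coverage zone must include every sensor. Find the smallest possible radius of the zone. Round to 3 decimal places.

By Welzl's lemma the MEC is supported by two points (diametrically opposite) or three points (on a circumcircle).
The farthest pair is P_3–P_4 with squared distance 197. The circle on this segment as diameter has centre (-3, -4.5) and r² = 197/4 = 49.25.
Check P_1: distance² to centre = 7.25 ≤ 49.25, so it lies inside.
All remaining points lie in this disk, and no smaller disk contains both endpoints, so this is the minimum enclosing circle.
r = √(49.25) ≈ 7.018.

7.018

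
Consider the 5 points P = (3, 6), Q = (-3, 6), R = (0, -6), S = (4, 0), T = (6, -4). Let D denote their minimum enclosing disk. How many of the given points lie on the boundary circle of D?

A smallest enclosing disk is always determined by at most three of the input points on its boundary.
The minimum enclosing circle is determined by three boundary points: Q, R, T.
Their circumcentre is (29/26, 17/26) with r² = 15385/338.
The farthest remaining point P is at distance² 10861/338 ≤ 15385/338.
The points at distance exactly r from the centre are Q, R, T — 3 points.

3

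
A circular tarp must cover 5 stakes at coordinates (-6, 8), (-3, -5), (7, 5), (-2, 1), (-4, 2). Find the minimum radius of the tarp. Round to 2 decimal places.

7.87

The minimum enclosing circle of a finite set is fixed by two of the points (as a diameter) or three (as a circumcircle).
The minimum enclosing circle is determined by three boundary points: (-6, 8), (-3, -5), (7, 5).
Their circumcentre is (-0.4375, 2.4375) with r² = 61.8828125.
The farthest remaining point (-4, 2) is at distance² 12.8828125 ≤ 61.8828125.
r = √(61.8828125) ≈ 7.87.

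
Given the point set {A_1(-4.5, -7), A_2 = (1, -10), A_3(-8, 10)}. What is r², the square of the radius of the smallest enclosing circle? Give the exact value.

120.25

Side lengths²: A_1A_2² = 39.25, A_1A_3² = 301.25, A_2A_3² = 481.
Since A_2A_3² = 481 ≥ 301.25 + 39.25 = 340.5, the angle opposite A_2A_3 is not acute, so the smallest enclosing circle has A_2A_3 as diameter.
Centre = midpoint of A_2A_3 = (-3.5, 0), r² = 481/4 = 120.25.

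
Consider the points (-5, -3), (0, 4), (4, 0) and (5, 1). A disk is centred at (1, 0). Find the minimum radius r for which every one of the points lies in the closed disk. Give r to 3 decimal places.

6.708

The required radius is the distance from (1, 0) to the farthest point.
Squared distances: 45, 17, 9, 17.
Maximum is 45, attained at (-5, -3).
r = √45 ≈ 6.708.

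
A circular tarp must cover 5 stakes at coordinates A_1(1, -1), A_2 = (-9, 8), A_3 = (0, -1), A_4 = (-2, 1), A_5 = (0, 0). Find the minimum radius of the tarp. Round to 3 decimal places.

A smallest enclosing disk is always determined by at most three of the input points on its boundary.
The farthest pair is A_1–A_2 with squared distance 181. The circle on this segment as diameter has centre (-4, 3.5) and r² = 181/4 = 45.25.
Check A_3: distance² to centre = 36.25 ≤ 45.25, so it lies inside.
All remaining points lie in this disk, and no smaller disk contains both endpoints, so this is the minimum enclosing circle.
r = √(45.25) ≈ 6.727.

6.727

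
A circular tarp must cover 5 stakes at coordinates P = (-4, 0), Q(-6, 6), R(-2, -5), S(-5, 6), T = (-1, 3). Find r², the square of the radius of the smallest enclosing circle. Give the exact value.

34.25

The minimum enclosing circle of a finite set is fixed by two of the points (as a diameter) or three (as a circumcircle).
The farthest pair is Q–R with squared distance 137. The circle on this segment as diameter has centre (-4, 0.5) and r² = 137/4 = 34.25.
Check P: distance² to centre = 0.25 ≤ 34.25, so it lies inside.
All remaining points lie in this disk, and no smaller disk contains both endpoints, so this is the minimum enclosing circle.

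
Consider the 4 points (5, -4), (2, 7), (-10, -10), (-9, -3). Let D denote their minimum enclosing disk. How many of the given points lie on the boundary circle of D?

By Welzl's lemma the MEC is supported by two points (diametrically opposite) or three points (on a circumcircle).
The farthest pair is (2, 7)–(-10, -10) with squared distance 433. The circle on this segment as diameter has centre (-4, -1.5) and r² = 433/4 = 108.25.
Check (5, -4): distance² to centre = 87.25 ≤ 108.25, so it lies inside.
All remaining points lie in this disk, and no smaller disk contains both endpoints, so this is the minimum enclosing circle.
The points at distance exactly r from the centre are (2, 7), (-10, -10) — 2 points.

2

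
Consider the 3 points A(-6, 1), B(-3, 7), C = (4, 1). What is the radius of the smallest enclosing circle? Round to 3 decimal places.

5.154

Side lengths²: AB² = 45, AC² = 100, BC² = 85.
Since AC² = 100 < 85 + 45 = 130, the triangle is acute, so the smallest enclosing circle is the circumcircle.
Circumcentre = (-1, 2.25), r² = 26.5625.
r = √(26.5625) ≈ 5.154.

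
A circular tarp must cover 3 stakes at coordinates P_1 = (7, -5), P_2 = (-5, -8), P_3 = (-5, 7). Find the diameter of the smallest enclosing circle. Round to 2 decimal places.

17.49

Side lengths²: P_1P_2² = 153, P_1P_3² = 288, P_2P_3² = 225.
Since P_1P_3² = 288 < 225 + 153 = 378, the triangle is acute, so the smallest enclosing circle is the circumcircle.
Circumcentre = (-0.5, -0.5), r² = 76.5.
Diameter = 2r = 2√(76.5) ≈ 17.49.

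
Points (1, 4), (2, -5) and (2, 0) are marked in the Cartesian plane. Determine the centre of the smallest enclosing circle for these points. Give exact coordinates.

Call the three points A, B, C in the order given.
Side lengths²: AB² = 82, AC² = 17, BC² = 25.
Since AB² = 82 ≥ 25 + 17 = 42, the angle opposite AB is not acute, so the smallest enclosing circle has AB as diameter.
Centre = midpoint of AB = (1.5, -0.5), r² = 82/4 = 20.5.
Centre = (1.5, -0.5).

(1.5, -0.5)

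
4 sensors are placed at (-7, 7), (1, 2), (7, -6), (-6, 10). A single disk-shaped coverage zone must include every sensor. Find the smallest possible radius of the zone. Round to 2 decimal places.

By Welzl's lemma the MEC is supported by two points (diametrically opposite) or three points (on a circumcircle).
The farthest pair is (7, -6)–(-6, 10) with squared distance 425. The circle on this segment as diameter has centre (0.5, 2) and r² = 425/4 = 106.25.
Check (-7, 7): distance² to centre = 81.25 ≤ 106.25, so it lies inside.
All remaining points lie in this disk, and no smaller disk contains both endpoints, so this is the minimum enclosing circle.
r = √(106.25) ≈ 10.31.

10.31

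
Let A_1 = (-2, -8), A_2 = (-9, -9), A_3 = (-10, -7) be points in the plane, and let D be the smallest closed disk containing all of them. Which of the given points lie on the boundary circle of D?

Side lengths²: A_1A_2² = 50, A_1A_3² = 65, A_2A_3² = 5.
Since A_1A_3² = 65 ≥ 50 + 5 = 55, the angle opposite A_1A_3 is not acute, so the smallest enclosing circle has A_1A_3 as diameter.
Centre = midpoint of A_1A_3 = (-6, -7.5), r² = 65/4 = 16.25.
The points at distance exactly r from the centre are A_1, A_3 — 2 points.

A_1, A_3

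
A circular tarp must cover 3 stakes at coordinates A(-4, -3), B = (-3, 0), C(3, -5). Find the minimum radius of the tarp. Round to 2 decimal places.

Side lengths²: AB² = 10, AC² = 53, BC² = 61.
Since BC² = 61 < 53 + 10 = 63, the triangle is acute, so the smallest enclosing circle is the circumcircle.
Circumcentre = (-5/46, -121/46), r² = 16165/1058.
r = √(16165/1058) ≈ 3.91.

3.91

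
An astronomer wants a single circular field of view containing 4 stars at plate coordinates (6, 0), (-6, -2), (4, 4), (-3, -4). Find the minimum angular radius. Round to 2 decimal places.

6.10

The minimum enclosing circle of a finite set is fixed by two of the points (as a diameter) or three (as a circumcircle).
The minimum enclosing circle is determined by three boundary points: (6, 0), (-6, -2), (4, 4).
Their circumcentre is (-1/13, -7/13) with r² = 6290/169.
The farthest remaining point (-3, -4) is at distance² 3469/169 ≤ 6290/169.
r = √(6290/169) ≈ 6.10.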